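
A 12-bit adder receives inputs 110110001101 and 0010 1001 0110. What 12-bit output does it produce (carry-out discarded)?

  110110001101
+ 001010010110
= 000000100011  (discard carry-out 1)

000000100011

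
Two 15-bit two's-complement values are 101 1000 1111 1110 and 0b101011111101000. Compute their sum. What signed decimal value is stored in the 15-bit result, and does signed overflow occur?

12518; overflow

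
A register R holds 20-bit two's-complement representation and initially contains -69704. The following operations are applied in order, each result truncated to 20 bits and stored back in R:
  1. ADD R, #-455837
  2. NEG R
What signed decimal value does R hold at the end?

-523035

Start: R = -69704 = 11101110111110111000.
R = -69704 + (-455837) = -525541; wraps to 523035 = 01111111101100011011
R = −(523035) = -523035 = 10000000010011100101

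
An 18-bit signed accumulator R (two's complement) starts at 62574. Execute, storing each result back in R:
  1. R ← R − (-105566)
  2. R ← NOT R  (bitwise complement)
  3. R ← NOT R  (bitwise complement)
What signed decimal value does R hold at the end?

-94004

Start: R = 62574 = 001111010001101110.
R = 62574 − (-105566) = 168140; wraps to -94004 = 101001000011001100
R = NOT 101001000011001100 = 010110111100110011 = 94003
R = NOT 010110111100110011 = 101001000011001100 = -94004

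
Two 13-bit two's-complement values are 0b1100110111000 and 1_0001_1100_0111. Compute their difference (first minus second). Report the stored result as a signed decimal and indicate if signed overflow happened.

0b1100110111000 → 1100110111000 = -1608 (signed)
1_0001_1100_0111 → 1000111000111 = -3641 (signed)
Subtract via negate-and-add: invert 1000111000111 + 1 = 0111000111001 (i.e. 3641).
  1100110111000
+ 0111000111001
= 0011111110001  (discard carry-out 1)
Result 0011111110001: MSB = 0 → value 2033.
Addends (after negating the subtrahend) have opposite signs, so signed overflow cannot occur.

2033; no overflow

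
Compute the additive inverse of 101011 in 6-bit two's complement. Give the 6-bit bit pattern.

010101

Invert: 010100. Add 1: 010101.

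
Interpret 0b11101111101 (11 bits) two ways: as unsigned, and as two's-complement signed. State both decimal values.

unsigned = 1917, signed = -131

Unsigned: 11101111101 = 1917.
Signed: MSB=1 → 1917 − 2048 = -131.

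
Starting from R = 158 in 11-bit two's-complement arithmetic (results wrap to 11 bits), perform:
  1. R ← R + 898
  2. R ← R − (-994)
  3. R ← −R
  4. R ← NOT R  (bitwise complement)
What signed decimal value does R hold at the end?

1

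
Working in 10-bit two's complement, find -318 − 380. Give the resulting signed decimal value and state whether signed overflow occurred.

-318 → 1011000010
380 → 0101111100
Subtract via negate-and-add: invert 0101111100 + 1 = 1010000100 (i.e. -380).
  1011000010
+ 1010000100
= 0101000110  (discard carry-out 1)
Result 0101000110: MSB = 0 → value 326.
Both addends (after negating the subtrahend) are negative but the stored result is non-negative: signed overflow. The true value -318 − 380 = -698 lies outside [-512, 511].

326; overflow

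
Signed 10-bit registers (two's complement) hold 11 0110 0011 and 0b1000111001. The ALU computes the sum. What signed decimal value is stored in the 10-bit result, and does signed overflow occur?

412; overflow

11 0110 0011 → 1101100011 = -157 (signed)
0b1000111001 → 1000111001 = -455 (signed)
  1101100011
+ 1000111001
= 0110011100  (discard carry-out 1)
Result 0110011100: MSB = 0 → value 412.
Both addends are negative but the stored result is non-negative: signed overflow. The true value -157 + (-455) = -612 lies outside [-512, 511].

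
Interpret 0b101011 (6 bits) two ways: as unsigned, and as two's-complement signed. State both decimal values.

unsigned = 43, signed = -21

Unsigned: 101011 = 43.
Signed: MSB=1 → 43 − 64 = -21.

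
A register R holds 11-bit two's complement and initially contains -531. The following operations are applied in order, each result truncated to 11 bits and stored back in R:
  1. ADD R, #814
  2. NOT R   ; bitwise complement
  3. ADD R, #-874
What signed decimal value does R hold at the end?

890

Start: R = -531 = 10111101101.
R = -531 + 814 = 283 = 00100011011
R = NOT 00100011011 = 11011100100 = -284
R = -284 + (-874) = -1158; wraps to 890 = 01101111010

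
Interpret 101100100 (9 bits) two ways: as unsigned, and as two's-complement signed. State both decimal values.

Unsigned: 101100100 = 356.
Signed: MSB=1 → 356 − 512 = -156.

unsigned = 356, signed = -156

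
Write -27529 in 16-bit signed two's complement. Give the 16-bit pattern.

1001010001110111

|-27529| = 27529 = 0110101110001001 in 16 bits.
Invert the bits: 1001010001110110. Add 1: 1001010001110111.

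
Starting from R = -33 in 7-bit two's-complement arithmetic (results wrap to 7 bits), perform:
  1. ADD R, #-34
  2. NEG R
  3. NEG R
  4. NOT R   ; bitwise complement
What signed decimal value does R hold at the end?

-62

Start: R = -33 = 1011111.
R = -33 + (-34) = -67; wraps to 61 = 0111101
R = −(61) = -61 = 1000011
R = −(-61) = 61 = 0111101
R = NOT 0111101 = 1000010 = -62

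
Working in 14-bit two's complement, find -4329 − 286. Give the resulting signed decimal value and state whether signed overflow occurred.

-4329 → 10111100010111
286 → 00000100011110
Subtract via negate-and-add: invert 00000100011110 + 1 = 11111011100010 (i.e. -286).
  10111100010111
+ 11111011100010
= 10110111111001  (discard carry-out 1)
Result 10110111111001: MSB = 1 → 11769 − 16384 = -4615.
Both addends (after negating the subtrahend) are negative and so is the stored result: no signed overflow.

-4615; no overflow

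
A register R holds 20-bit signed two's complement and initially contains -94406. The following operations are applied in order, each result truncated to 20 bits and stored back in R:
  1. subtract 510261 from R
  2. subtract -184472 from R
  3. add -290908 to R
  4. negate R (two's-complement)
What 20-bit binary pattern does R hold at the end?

10101101100110111111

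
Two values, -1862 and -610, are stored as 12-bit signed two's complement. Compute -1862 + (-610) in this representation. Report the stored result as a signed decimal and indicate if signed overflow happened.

1624; overflow

-1862 → 100010111010
-610 → 110110011110
  100010111010
+ 110110011110
= 011001011000  (discard carry-out 1)
Result 011001011000: MSB = 0 → value 1624.
Both addends are negative but the stored result is non-negative: signed overflow. The true value -1862 + (-610) = -2472 lies outside [-2048, 2047].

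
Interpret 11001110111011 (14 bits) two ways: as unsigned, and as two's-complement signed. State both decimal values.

unsigned = 13243, signed = -3141

Unsigned: 11001110111011 = 13243.
Signed: MSB=1 → 13243 − 16384 = -3141.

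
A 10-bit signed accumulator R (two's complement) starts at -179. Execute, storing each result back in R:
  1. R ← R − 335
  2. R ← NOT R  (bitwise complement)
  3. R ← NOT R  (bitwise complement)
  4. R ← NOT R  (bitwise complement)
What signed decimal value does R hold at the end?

Start: R = -179 = 1101001101.
R = -179 − 335 = -514; wraps to 510 = 0111111110
R = NOT 0111111110 = 1000000001 = -511
R = NOT 1000000001 = 0111111110 = 510
R = NOT 0111111110 = 1000000001 = -511

-511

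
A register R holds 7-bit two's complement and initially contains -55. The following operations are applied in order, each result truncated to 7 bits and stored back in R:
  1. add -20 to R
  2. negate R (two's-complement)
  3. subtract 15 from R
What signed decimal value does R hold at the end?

60

Start: R = -55 = 1001001.
R = -55 + (-20) = -75; wraps to 53 = 0110101
R = −(53) = -53 = 1001011
R = -53 − 15 = -68; wraps to 60 = 0111100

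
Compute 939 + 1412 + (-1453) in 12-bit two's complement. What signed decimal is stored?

898

939 + 1412 = 2351 → wraps to -1745 (100100101111)
-1745 + (-1453) = -3198 → wraps to 898 (001110000010)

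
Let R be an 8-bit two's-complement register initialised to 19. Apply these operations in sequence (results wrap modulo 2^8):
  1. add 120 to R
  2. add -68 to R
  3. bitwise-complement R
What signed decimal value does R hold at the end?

-72

Start: R = 19 = 00010011.
R = 19 + 120 = 139; wraps to -117 = 10001011
R = -117 + (-68) = -185; wraps to 71 = 01000111
R = NOT 01000111 = 10111000 = -72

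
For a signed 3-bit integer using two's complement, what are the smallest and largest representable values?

min = -4, max = 3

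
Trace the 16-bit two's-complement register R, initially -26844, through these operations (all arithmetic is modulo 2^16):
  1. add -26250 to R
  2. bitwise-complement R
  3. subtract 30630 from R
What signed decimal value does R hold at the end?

Start: R = -26844 = 1001011100100100.
R = -26844 + (-26250) = -53094; wraps to 12442 = 0011000010011010
R = NOT 0011000010011010 = 1100111101100101 = -12443
R = -12443 − 30630 = -43073; wraps to 22463 = 0101011110111111

22463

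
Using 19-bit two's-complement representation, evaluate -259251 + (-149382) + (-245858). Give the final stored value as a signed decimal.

-259251 + (-149382) = -408633 → wraps to 115655 (0011100001111000111)
115655 + (-245858) = -130203 (1100000001101100101)

-130203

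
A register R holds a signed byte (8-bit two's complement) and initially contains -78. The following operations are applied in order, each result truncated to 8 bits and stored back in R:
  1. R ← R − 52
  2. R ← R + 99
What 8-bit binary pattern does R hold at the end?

Start: R = -78 = 10110010.
R = -78 − 52 = -130; wraps to 126 = 01111110
R = 126 + 99 = 225; wraps to -31 = 11100001

11100001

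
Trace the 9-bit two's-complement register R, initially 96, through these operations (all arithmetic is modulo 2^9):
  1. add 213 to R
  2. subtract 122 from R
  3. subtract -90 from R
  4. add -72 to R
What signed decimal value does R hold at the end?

205

Start: R = 96 = 001100000.
R = 96 + 213 = 309; wraps to -203 = 100110101
R = -203 − 122 = -325; wraps to 187 = 010111011
R = 187 − (-90) = 277; wraps to -235 = 100010101
R = -235 + (-72) = -307; wraps to 205 = 011001101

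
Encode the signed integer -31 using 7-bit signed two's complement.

|-31| = 31 = 0011111 in 7 bits.
Invert the bits: 1100000. Add 1: 1100001.

1100001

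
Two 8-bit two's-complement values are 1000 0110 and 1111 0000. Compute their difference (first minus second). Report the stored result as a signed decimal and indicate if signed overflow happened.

1000 0110 → 10000110 = -122 (signed)
1111 0000 → 11110000 = -16 (signed)
Subtract via negate-and-add: invert 11110000 + 1 = 00010000 (i.e. 16).
  10000110
+ 00010000
= 10010110
Result 10010110: MSB = 1 → 150 − 256 = -106.
Addends (after negating the subtrahend) have opposite signs, so signed overflow cannot occur.

-106; no overflow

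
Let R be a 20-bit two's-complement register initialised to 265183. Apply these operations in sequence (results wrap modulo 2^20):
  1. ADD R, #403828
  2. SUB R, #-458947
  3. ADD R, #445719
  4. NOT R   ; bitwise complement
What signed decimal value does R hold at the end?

523474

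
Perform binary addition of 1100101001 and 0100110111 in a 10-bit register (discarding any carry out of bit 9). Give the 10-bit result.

  1100101001
+ 0100110111
= 0001100000  (discard carry-out 1)

0001100000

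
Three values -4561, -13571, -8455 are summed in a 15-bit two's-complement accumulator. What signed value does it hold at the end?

6181

-4561 + (-13571) = -18132 → wraps to 14636 (011100100101100)
14636 + (-8455) = 6181 (001100000100101)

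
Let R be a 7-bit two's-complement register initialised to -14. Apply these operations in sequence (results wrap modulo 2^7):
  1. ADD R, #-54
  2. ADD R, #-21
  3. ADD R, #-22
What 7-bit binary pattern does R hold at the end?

0010001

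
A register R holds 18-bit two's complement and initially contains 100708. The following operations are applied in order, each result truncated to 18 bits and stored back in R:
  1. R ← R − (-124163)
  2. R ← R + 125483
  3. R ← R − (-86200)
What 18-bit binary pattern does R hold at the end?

101010100101001010

Start: R = 100708 = 011000100101100100.
R = 100708 − (-124163) = 224871; wraps to -37273 = 110110111001100111
R = -37273 + 125483 = 88210 = 010101100010010010
R = 88210 − (-86200) = 174410; wraps to -87734 = 101010100101001010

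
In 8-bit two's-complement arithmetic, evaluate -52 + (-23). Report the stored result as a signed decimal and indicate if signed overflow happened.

-75; no overflow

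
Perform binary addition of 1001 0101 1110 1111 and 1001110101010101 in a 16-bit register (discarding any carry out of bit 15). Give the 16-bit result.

0011001101000100

  1001010111101111
+ 1001110101010101
= 0011001101000100  (discard carry-out 1)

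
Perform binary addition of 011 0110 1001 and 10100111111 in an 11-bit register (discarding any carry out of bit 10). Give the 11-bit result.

00010101000

  01101101001
+ 10100111111
= 00010101000  (discard carry-out 1)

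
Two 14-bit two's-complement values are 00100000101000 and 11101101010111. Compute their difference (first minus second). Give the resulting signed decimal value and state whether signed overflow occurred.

3281; no overflow

00100000101000 = 2088 (signed)
11101101010111 = -1193 (signed)
Subtract via negate-and-add: invert 11101101010111 + 1 = 00010010101001 (i.e. 1193).
  00100000101000
+ 00010010101001
= 00110011010001
Result 00110011010001: MSB = 0 → value 3281.
Both addends (after negating the subtrahend) are non-negative and so is the stored result: no signed overflow.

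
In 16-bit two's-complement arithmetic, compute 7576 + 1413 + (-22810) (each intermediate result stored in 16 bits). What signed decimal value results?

7576 + 1413 = 8989 (0010001100011101)
8989 + (-22810) = -13821 (1100101000000011)

-13821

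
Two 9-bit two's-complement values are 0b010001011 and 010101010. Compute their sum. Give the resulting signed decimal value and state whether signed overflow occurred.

0b010001011 → 010001011 = 139 (signed)
010101010 = 170 (signed)
  010001011
+ 010101010
= 100110101
Result 100110101: MSB = 1 → 309 − 512 = -203.
Both addends are non-negative but the stored result is negative: signed overflow. The true value 139 + 170 = 309 lies outside [-256, 255].

-203; overflow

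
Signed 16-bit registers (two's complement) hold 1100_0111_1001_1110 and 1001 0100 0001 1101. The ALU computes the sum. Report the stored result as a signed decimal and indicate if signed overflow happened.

23483; overflow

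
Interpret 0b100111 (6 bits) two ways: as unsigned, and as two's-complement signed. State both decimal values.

unsigned = 39, signed = -25

Unsigned: 100111 = 39.
Signed: MSB=1 → 39 − 64 = -25.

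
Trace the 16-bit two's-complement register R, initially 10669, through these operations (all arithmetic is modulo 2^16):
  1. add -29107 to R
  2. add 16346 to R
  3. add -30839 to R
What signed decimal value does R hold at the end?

32605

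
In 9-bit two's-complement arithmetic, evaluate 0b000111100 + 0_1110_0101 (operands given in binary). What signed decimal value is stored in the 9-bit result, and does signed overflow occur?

0b000111100 → 000111100 = 60 (signed)
0_1110_0101 → 011100101 = 229 (signed)
  000111100
+ 011100101
= 100100001
Result 100100001: MSB = 1 → 289 − 512 = -223.
Both addends are non-negative but the stored result is negative: signed overflow. The true value 60 + 229 = 289 lies outside [-256, 255].

-223; overflow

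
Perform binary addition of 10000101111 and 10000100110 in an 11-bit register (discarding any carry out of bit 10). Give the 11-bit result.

  10000101111
+ 10000100110
= 00001010101  (discard carry-out 1)

00001010101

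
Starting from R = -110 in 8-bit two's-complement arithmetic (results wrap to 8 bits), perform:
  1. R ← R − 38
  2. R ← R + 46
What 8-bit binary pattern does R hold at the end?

Start: R = -110 = 10010010.
R = -110 − 38 = -148; wraps to 108 = 01101100
R = 108 + 46 = 154; wraps to -102 = 10011010

10011010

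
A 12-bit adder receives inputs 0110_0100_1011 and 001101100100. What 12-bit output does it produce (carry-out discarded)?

100110101111

  011001001011
+ 001101100100
= 100110101111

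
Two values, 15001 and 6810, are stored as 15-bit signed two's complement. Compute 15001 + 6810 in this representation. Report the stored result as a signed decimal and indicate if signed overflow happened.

-10957; overflow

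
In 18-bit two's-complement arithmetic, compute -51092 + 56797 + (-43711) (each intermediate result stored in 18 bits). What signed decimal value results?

-51092 + 56797 = 5705 (000001011001001001)
5705 + (-43711) = -38006 (110110101110001010)

-38006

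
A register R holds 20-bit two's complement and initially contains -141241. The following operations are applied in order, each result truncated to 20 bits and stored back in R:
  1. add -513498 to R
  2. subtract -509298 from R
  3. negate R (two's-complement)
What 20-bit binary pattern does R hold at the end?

00100011100000100001

Start: R = -141241 = 11011101100001000111.
R = -141241 + (-513498) = -654739; wraps to 393837 = 01100000001001101101
R = 393837 − (-509298) = 903135; wraps to -145441 = 11011100011111011111
R = −(-145441) = 145441 = 00100011100000100001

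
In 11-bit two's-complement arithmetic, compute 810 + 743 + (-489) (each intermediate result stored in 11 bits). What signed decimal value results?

-984

810 + 743 = 1553 → wraps to -495 (11000010001)
-495 + (-489) = -984 (10000101000)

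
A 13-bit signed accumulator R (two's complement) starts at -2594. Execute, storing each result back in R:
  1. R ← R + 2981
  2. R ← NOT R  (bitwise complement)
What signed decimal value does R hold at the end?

-388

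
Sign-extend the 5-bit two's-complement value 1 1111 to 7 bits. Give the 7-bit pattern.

1111111

MSB of 11111 is 1; replicate it into the new high bits.
11|11111 → 1111111 (still -1).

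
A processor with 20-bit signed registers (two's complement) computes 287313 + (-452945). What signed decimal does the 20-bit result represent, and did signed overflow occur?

287313 → 01000110001001010001
-452945 → 10010001011010101111
  01000110001001010001
+ 10010001011010101111
= 11010111100100000000
Result 11010111100100000000: MSB = 1 → 882944 − 1048576 = -165632.
Addends have opposite signs, so signed overflow cannot occur.

-165632; no overflow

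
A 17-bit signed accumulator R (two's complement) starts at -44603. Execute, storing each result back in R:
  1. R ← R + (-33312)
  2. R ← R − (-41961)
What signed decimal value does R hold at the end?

-35954

Start: R = -44603 = 10101000111000101.
R = -44603 + (-33312) = -77915; wraps to 53157 = 01100111110100101
R = 53157 − (-41961) = 95118; wraps to -35954 = 10111001110001110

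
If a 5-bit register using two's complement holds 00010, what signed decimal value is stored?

MSB is 0, so the value is non-negative: 00010 = 2.

2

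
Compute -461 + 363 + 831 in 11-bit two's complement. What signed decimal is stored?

733

-461 + 363 = -98 (11110011110)
-98 + 831 = 733 (01011011101)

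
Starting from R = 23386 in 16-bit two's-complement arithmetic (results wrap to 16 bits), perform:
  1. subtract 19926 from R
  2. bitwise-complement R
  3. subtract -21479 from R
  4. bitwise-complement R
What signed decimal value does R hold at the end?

Start: R = 23386 = 0101101101011010.
R = 23386 − 19926 = 3460 = 0000110110000100
R = NOT 0000110110000100 = 1111001001111011 = -3461
R = -3461 − (-21479) = 18018 = 0100011001100010
R = NOT 0100011001100010 = 1011100110011101 = -18019

-18019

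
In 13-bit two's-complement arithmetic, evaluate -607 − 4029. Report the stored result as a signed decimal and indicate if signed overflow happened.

3556; overflow

-607 → 1110110100001
4029 → 0111110111101
Subtract via negate-and-add: invert 0111110111101 + 1 = 1000001000011 (i.e. -4029).
  1110110100001
+ 1000001000011
= 0110111100100  (discard carry-out 1)
Result 0110111100100: MSB = 0 → value 3556.
Both addends (after negating the subtrahend) are negative but the stored result is non-negative: signed overflow. The true value -607 − 4029 = -4636 lies outside [-4096, 4095].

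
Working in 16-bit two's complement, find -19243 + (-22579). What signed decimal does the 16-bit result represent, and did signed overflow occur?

23714; overflow

-19243 → 1011010011010101
-22579 → 1010011111001101
  1011010011010101
+ 1010011111001101
= 0101110010100010  (discard carry-out 1)
Result 0101110010100010: MSB = 0 → value 23714.
Both addends are negative but the stored result is non-negative: signed overflow. The true value -19243 + (-22579) = -41822 lies outside [-32768, 32767].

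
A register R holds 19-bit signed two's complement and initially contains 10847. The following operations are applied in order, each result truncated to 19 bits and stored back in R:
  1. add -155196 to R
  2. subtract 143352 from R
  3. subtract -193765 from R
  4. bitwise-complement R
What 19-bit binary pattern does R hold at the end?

0010110111011101111

Start: R = 10847 = 0000010101001011111.
R = 10847 + (-155196) = -144349 = 1011100110000100011
R = -144349 − 143352 = -287701; wraps to 236587 = 0111001110000101011
R = 236587 − (-193765) = 430352; wraps to -93936 = 1101001000100010000
R = NOT 1101001000100010000 = 0010110111011101111 = 93935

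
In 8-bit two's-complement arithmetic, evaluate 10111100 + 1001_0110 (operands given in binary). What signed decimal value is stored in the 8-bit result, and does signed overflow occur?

82; overflow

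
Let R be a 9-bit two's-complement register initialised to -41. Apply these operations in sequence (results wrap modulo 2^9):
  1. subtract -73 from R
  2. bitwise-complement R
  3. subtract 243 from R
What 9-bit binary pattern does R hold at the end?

Start: R = -41 = 111010111.
R = -41 − (-73) = 32 = 000100000
R = NOT 000100000 = 111011111 = -33
R = -33 − 243 = -276; wraps to 236 = 011101100

011101100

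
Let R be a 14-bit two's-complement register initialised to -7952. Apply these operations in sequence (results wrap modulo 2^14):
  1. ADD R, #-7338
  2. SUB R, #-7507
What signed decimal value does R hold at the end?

-7783

Start: R = -7952 = 10000011110000.
R = -7952 + (-7338) = -15290; wraps to 1094 = 00010001000110
R = 1094 − (-7507) = 8601; wraps to -7783 = 10000110011001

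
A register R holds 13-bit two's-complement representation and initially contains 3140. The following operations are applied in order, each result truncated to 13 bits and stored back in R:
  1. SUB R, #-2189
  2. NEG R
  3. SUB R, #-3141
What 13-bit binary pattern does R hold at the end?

1011101110100

Start: R = 3140 = 0110001000100.
R = 3140 − (-2189) = 5329; wraps to -2863 = 1010011010001
R = −(-2863) = 2863 = 0101100101111
R = 2863 − (-3141) = 6004; wraps to -2188 = 1011101110100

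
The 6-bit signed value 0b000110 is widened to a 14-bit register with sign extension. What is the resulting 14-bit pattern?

00000000000110

MSB of 000110 is 0; replicate it into the new high bits.
00000000|000110 → 00000000000110 (still 6).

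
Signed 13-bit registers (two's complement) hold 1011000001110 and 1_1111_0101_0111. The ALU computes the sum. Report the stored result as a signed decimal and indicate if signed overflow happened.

1011000001110 = -2546 (signed)
1_1111_0101_0111 → 1111101010111 = -169 (signed)
  1011000001110
+ 1111101010111
= 1010101100101  (discard carry-out 1)
Result 1010101100101: MSB = 1 → 5477 − 8192 = -2715.
Both addends are negative and so is the stored result: no signed overflow.

-2715; no overflow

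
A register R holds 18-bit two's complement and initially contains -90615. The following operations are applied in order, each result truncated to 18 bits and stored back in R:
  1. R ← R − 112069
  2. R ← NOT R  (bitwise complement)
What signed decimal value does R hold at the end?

-59461

Start: R = -90615 = 101001111000001001.
R = -90615 − 112069 = -202684; wraps to 59460 = 001110100001000100
R = NOT 001110100001000100 = 110001011110111011 = -59461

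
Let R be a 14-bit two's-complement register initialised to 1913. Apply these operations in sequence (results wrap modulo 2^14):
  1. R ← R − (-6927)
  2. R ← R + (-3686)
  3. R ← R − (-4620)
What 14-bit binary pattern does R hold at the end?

10011000101110

Start: R = 1913 = 00011101111001.
R = 1913 − (-6927) = 8840; wraps to -7544 = 10001010001000
R = -7544 + (-3686) = -11230; wraps to 5154 = 01010000100010
R = 5154 − (-4620) = 9774; wraps to -6610 = 10011000101110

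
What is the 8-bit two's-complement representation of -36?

|-36| = 36 = 00100100 in 8 bits.
Invert the bits: 11011011. Add 1: 11011100.
Check: 11011100 reads as 220 − 256 = -36.

11011100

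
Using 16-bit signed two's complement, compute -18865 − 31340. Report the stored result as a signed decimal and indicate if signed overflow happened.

-18865 → 1011011001001111
31340 → 0111101001101100
Subtract via negate-and-add: invert 0111101001101100 + 1 = 1000010110010100 (i.e. -31340).
  1011011001001111
+ 1000010110010100
= 0011101111100011  (discard carry-out 1)
Result 0011101111100011: MSB = 0 → value 15331.
Both addends (after negating the subtrahend) are negative but the stored result is non-negative: signed overflow. The true value -18865 − 31340 = -50205 lies outside [-32768, 32767].

15331; overflow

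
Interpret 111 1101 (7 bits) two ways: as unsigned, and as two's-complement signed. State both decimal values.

Unsigned: 1111101 = 125.
Signed: MSB=1 → 125 − 128 = -3.

unsigned = 125, signed = -3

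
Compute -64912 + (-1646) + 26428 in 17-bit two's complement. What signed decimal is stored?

-64912 + (-1646) = -66558 → wraps to 64514 (01111110000000010)
64514 + 26428 = 90942 → wraps to -40130 (10110001100111110)

-40130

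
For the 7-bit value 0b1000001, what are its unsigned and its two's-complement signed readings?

unsigned = 65, signed = -63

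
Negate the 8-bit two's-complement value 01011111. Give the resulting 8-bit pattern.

Invert: 10100000. Add 1: 10100001.
Check: 01011111 = 95, 10100001 = -95.

10100001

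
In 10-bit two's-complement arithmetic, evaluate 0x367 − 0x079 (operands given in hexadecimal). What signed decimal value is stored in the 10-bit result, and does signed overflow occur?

-274; no overflow

0x367 = 1101100111 = -153 (signed)
0x079 = 0001111001 = 121 (signed)
Subtract via negate-and-add: invert 0001111001 + 1 = 1110000111 (i.e. -121).
  1101100111
+ 1110000111
= 1011101110  (discard carry-out 1)
Result 1011101110: MSB = 1 → 750 − 1024 = -274.
Both addends (after negating the subtrahend) are negative and so is the stored result: no signed overflow.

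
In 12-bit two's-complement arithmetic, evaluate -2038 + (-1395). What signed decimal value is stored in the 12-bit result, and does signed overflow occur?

-2038 → 100000001010
-1395 → 101010001101
  100000001010
+ 101010001101
= 001010010111  (discard carry-out 1)
Result 001010010111: MSB = 0 → value 663.
Both addends are negative but the stored result is non-negative: signed overflow. The true value -2038 + (-1395) = -3433 lies outside [-2048, 2047].

663; overflow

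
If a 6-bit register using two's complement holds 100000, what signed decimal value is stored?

MSB is 1, so the value is negative.
Unsigned reading: 32. Subtract 2^6 = 64: 32 − 64 = -32.

-32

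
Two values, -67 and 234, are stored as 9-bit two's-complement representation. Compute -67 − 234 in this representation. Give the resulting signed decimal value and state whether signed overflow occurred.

-67 → 110111101
234 → 011101010
Subtract via negate-and-add: invert 011101010 + 1 = 100010110 (i.e. -234).
  110111101
+ 100010110
= 011010011  (discard carry-out 1)
Result 011010011: MSB = 0 → value 211.
Both addends (after negating the subtrahend) are negative but the stored result is non-negative: signed overflow. The true value -67 − 234 = -301 lies outside [-256, 255].

211; overflow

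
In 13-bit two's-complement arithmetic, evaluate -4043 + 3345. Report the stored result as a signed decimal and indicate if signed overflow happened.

-698; no overflow

-4043 → 1000000110101
3345 → 0110100010001
  1000000110101
+ 0110100010001
= 1110101000110
Result 1110101000110: MSB = 1 → 7494 − 8192 = -698.
Addends have opposite signs, so signed overflow cannot occur.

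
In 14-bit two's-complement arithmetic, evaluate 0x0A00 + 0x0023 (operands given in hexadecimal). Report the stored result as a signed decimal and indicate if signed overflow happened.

0x0A00 = 00101000000000 = 2560 (signed)
0x0023 = 00000000100011 = 35 (signed)
  00101000000000
+ 00000000100011
= 00101000100011
Result 00101000100011: MSB = 0 → value 2595.
Both addends are non-negative and so is the stored result: no signed overflow.

2595; no overflow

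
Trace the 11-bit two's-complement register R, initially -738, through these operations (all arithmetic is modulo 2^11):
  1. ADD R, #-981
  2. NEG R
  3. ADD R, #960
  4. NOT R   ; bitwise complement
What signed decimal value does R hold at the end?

-632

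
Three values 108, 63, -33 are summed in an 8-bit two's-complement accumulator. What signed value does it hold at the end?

108 + 63 = 171 → wraps to -85 (10101011)
-85 + (-33) = -118 (10001010)

-118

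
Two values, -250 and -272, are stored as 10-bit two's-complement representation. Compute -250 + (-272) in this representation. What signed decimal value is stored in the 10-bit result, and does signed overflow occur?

-250 → 1100000110
-272 → 1011110000
  1100000110
+ 1011110000
= 0111110110  (discard carry-out 1)
Result 0111110110: MSB = 0 → value 502.
Both addends are negative but the stored result is non-negative: signed overflow. The true value -250 + (-272) = -522 lies outside [-512, 511].

502; overflow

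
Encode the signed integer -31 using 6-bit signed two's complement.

100001

|-31| = 31 = 011111 in 6 bits.
Invert the bits: 100000. Add 1: 100001.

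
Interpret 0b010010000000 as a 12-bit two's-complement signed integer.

1152

MSB is 0, so the value is non-negative: 010010000000 = 1152.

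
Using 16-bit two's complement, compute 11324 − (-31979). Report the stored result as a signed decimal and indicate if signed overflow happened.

11324 → 0010110000111100
-31979 → 1000001100010101
Subtract via negate-and-add: invert 1000001100010101 + 1 = 0111110011101011 (i.e. 31979).
  0010110000111100
+ 0111110011101011
= 1010100100100111
Result 1010100100100111: MSB = 1 → 43303 − 65536 = -22233.
Both addends (after negating the subtrahend) are non-negative but the stored result is negative: signed overflow. The true value 11324 − (-31979) = 43303 lies outside [-32768, 32767].

-22233; overflow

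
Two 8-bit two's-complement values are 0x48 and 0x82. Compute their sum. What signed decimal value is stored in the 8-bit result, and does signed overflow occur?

-54; no overflow

0x48 = 01001000 = 72 (signed)
0x82 = 10000010 = -126 (signed)
  01001000
+ 10000010
= 11001010
Result 11001010: MSB = 1 → 202 − 256 = -54.
Addends have opposite signs, so signed overflow cannot occur.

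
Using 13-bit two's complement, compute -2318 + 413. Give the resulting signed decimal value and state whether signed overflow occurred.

-1905; no overflow

-2318 → 1011011110010
413 → 0000110011101
  1011011110010
+ 0000110011101
= 1100010001111
Result 1100010001111: MSB = 1 → 6287 − 8192 = -1905.
Addends have opposite signs, so signed overflow cannot occur.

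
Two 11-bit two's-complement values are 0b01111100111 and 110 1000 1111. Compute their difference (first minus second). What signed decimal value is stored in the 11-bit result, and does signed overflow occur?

-680; overflow

0b01111100111 → 01111100111 = 999 (signed)
110 1000 1111 → 11010001111 = -369 (signed)
Subtract via negate-and-add: invert 11010001111 + 1 = 00101110001 (i.e. 369).
  01111100111
+ 00101110001
= 10101011000
Result 10101011000: MSB = 1 → 1368 − 2048 = -680.
Both addends (after negating the subtrahend) are non-negative but the stored result is negative: signed overflow. The true value 999 − (-369) = 1368 lies outside [-1024, 1023].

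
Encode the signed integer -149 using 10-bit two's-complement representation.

|-149| = 149 = 0010010101 in 10 bits.
Invert the bits: 1101101010. Add 1: 1101101011.

1101101011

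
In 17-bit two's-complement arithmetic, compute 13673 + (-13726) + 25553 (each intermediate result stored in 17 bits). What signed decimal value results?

25500

13673 + (-13726) = -53 (11111111111001011)
-53 + 25553 = 25500 (00110001110011100)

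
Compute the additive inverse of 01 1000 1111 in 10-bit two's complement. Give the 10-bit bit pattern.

1001110001

Invert: 1001110000. Add 1: 1001110001.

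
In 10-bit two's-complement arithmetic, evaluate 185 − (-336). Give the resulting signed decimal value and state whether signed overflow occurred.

-503; overflow

185 → 0010111001
-336 → 1010110000
Subtract via negate-and-add: invert 1010110000 + 1 = 0101010000 (i.e. 336).
  0010111001
+ 0101010000
= 1000001001
Result 1000001001: MSB = 1 → 521 − 1024 = -503.
Both addends (after negating the subtrahend) are non-negative but the stored result is negative: signed overflow. The true value 185 − (-336) = 521 lies outside [-512, 511].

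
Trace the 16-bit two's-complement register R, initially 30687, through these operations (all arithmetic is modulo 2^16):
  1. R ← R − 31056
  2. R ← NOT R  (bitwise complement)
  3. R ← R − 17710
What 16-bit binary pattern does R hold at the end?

1011110001000010

Start: R = 30687 = 0111011111011111.
R = 30687 − 31056 = -369 = 1111111010001111
R = NOT 1111111010001111 = 0000000101110000 = 368
R = 368 − 17710 = -17342 = 1011110001000010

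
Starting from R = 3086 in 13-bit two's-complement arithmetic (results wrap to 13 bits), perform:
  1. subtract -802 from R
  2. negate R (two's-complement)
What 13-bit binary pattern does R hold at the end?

1000011010000

Start: R = 3086 = 0110000001110.
R = 3086 − (-802) = 3888 = 0111100110000
R = −(3888) = -3888 = 1000011010000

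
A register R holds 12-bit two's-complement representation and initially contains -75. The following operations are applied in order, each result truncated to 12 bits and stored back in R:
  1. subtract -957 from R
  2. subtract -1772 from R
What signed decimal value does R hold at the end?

-1442

Start: R = -75 = 111110110101.
R = -75 − (-957) = 882 = 001101110010
R = 882 − (-1772) = 2654; wraps to -1442 = 101001011110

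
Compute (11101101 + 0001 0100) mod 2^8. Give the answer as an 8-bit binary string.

00000001

  11101101
+ 00010100
= 00000001  (discard carry-out 1)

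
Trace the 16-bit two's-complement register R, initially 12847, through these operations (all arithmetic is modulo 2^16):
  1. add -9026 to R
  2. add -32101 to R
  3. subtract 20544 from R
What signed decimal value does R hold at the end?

Start: R = 12847 = 0011001000101111.
R = 12847 + (-9026) = 3821 = 0000111011101101
R = 3821 + (-32101) = -28280 = 1001000110001000
R = -28280 − 20544 = -48824; wraps to 16712 = 0100000101001000

16712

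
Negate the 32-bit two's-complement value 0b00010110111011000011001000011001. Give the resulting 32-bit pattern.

11101001000100111100110111100111

Invert: 11101001000100111100110111100110. Add 1: 11101001000100111100110111100111.
Check: 00010110111011000011001000011001 = 384578073, 11101001000100111100110111100111 = -384578073.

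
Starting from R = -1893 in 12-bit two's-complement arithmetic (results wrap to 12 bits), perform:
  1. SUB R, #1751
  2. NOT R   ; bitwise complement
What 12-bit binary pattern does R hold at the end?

Start: R = -1893 = 100010011011.
R = -1893 − 1751 = -3644; wraps to 452 = 000111000100
R = NOT 000111000100 = 111000111011 = -453

111000111011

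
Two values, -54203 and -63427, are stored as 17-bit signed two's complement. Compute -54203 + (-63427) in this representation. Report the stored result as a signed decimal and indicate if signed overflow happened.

13442; overflow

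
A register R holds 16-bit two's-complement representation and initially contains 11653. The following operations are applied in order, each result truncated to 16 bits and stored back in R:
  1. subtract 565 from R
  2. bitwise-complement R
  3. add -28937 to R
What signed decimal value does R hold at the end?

25510

Start: R = 11653 = 0010110110000101.
R = 11653 − 565 = 11088 = 0010101101010000
R = NOT 0010101101010000 = 1101010010101111 = -11089
R = -11089 + (-28937) = -40026; wraps to 25510 = 0110001110100110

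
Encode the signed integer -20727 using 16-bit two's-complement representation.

|-20727| = 20727 = 0101000011110111 in 16 bits.
Invert the bits: 1010111100001000. Add 1: 1010111100001001.
Check: 1010111100001001 reads as 44809 − 65536 = -20727.

1010111100001001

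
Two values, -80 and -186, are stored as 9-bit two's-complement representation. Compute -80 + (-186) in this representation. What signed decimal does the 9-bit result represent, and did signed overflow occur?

-80 → 110110000
-186 → 101000110
  110110000
+ 101000110
= 011110110  (discard carry-out 1)
Result 011110110: MSB = 0 → value 246.
Both addends are negative but the stored result is non-negative: signed overflow. The true value -80 + (-186) = -266 lies outside [-256, 255].

246; overflow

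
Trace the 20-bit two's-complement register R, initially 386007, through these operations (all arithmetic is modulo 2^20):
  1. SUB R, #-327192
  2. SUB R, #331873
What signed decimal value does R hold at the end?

381326

Start: R = 386007 = 01011110001111010111.
R = 386007 − (-327192) = 713199; wraps to -335377 = 10101110000111101111
R = -335377 − 331873 = -667250; wraps to 381326 = 01011101000110001110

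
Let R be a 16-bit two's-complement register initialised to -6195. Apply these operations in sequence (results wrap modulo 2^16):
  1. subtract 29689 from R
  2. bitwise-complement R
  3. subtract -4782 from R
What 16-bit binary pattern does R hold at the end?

Start: R = -6195 = 1110011111001101.
R = -6195 − 29689 = -35884; wraps to 29652 = 0111001111010100
R = NOT 0111001111010100 = 1000110000101011 = -29653
R = -29653 − (-4782) = -24871 = 1001111011011001

1001111011011001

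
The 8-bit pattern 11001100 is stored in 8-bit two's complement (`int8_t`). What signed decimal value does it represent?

MSB is 1, so the value is negative.
Unsigned reading: 204. Subtract 2^8 = 256: 204 − 256 = -52.

-52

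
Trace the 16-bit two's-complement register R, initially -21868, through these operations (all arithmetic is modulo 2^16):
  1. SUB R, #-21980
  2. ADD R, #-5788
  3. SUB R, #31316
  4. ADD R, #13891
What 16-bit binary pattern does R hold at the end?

Start: R = -21868 = 1010101010010100.
R = -21868 − (-21980) = 112 = 0000000001110000
R = 112 + (-5788) = -5676 = 1110100111010100
R = -5676 − 31316 = -36992; wraps to 28544 = 0110111110000000
R = 28544 + 13891 = 42435; wraps to -23101 = 1010010111000011

1010010111000011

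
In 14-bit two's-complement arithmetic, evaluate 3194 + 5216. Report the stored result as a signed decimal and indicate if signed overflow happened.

-7974; overflow

3194 → 00110001111010
5216 → 01010001100000
  00110001111010
+ 01010001100000
= 10000011011010
Result 10000011011010: MSB = 1 → 8410 − 16384 = -7974.
Both addends are non-negative but the stored result is negative: signed overflow. The true value 3194 + 5216 = 8410 lies outside [-8192, 8191].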